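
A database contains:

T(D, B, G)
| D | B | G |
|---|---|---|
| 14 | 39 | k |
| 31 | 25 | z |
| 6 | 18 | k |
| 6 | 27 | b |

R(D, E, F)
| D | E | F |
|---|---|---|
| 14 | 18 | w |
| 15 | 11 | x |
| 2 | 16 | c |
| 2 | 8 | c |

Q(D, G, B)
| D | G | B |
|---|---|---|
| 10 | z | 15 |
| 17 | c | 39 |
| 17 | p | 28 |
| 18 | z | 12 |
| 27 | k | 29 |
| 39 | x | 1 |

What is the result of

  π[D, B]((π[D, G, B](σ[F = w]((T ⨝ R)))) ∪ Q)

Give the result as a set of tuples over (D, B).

{(10, 15), (14, 39), (17, 28), (17, 39), (18, 12), (27, 29), (39, 1)}

Natural join on D: {(14, 39, k, 18, w)}
Filtering on F = w leaves {(14, 39, k, 18, w)}.
π_{D, G, B} gives {(14, k, 39)}.
Taking the union: {(10, z, 15), (14, k, 39), (17, c, 39), (17, p, 28), (18, z, 12), (27, k, 29), (39, x, 1)}
π_{D, B} gives {(10, 15), (14, 39), (17, 28), (17, 39), (18, 12), (27, 29), (39, 1)}.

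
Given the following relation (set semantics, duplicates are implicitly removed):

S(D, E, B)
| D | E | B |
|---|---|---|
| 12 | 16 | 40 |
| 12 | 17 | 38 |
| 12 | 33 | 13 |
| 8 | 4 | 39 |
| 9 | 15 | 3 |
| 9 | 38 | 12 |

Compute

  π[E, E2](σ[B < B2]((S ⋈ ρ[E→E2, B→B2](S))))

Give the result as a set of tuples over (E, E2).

ρ[E→E2, B→B2]: schema becomes (D, E2, B2); tuples unchanged.
S ⋈ ρ[E→E2, B→B2](S) (natural join on D): {(12, 16, 40, 16, 40), (12, 16, 40, 17, 38), (12, 16, 40, 33, 13), (12, 17, 38, 16, 40), (12, 17, 38, 17, 38), (12, 17, 38, 33, 13), (12, 33, 13, 16, 40), (12, 33, 13, 17, 38), (12, 33, 13, 33, 13), (8, 4, 39, 4, 39), (9, 15, 3, 15, 3), (9, 15, 3, 38, 12), (9, 38, 12, 15, 3), (9, 38, 12, 38, 12)}
Apply σ_{B < B2}; surviving tuples: {(12, 17, 38, 16, 40), (12, 33, 13, 16, 40), (12, 33, 13, 17, 38), (9, 15, 3, 38, 12)}
π_{E, E2} gives {(15, 38), (17, 16), (33, 16), (33, 17)}.

{(15, 38), (17, 16), (33, 16), (33, 17)}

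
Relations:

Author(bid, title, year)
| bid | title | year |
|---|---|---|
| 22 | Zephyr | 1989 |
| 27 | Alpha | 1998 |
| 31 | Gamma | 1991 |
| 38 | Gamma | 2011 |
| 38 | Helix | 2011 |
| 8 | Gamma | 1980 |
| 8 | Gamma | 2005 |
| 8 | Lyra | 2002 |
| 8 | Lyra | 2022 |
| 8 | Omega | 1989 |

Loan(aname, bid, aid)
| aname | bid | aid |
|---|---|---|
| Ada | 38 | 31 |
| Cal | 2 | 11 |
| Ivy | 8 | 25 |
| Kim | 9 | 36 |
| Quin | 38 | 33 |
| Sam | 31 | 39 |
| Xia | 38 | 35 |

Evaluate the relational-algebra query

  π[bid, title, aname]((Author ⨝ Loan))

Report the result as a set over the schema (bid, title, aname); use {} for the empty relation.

Natural join on bid: {(31, Gamma, 1991, Sam, 39), (38, Gamma, 2011, Ada, 31), (38, Gamma, 2011, Quin, 33), (38, Gamma, 2011, Xia, 35), (38, Helix, 2011, Ada, 31), (38, Helix, 2011, Quin, 33), (38, Helix, 2011, Xia, 35), (8, Gamma, 1980, Ivy, 25), (8, Gamma, 2005, Ivy, 25), (8, Lyra, 2002, Ivy, 25), (8, Lyra, 2022, Ivy, 25), (8, Omega, 1989, Ivy, 25)}
Projecting to bid, title, aname (2 duplicate(s) eliminated): {(31, Gamma, Sam), (38, Gamma, Ada), (38, Gamma, Quin), (38, Gamma, Xia), (38, Helix, Ada), (38, Helix, Quin), (38, Helix, Xia), (8, Gamma, Ivy), (8, Lyra, Ivy), (8, Omega, Ivy)}

{(31, Gamma, Sam), (38, Gamma, Ada), (38, Gamma, Quin), (38, Gamma, Xia), (38, Helix, Ada), (38, Helix, Quin), (38, Helix, Xia), (8, Gamma, Ivy), (8, Lyra, Ivy), (8, Omega, Ivy)}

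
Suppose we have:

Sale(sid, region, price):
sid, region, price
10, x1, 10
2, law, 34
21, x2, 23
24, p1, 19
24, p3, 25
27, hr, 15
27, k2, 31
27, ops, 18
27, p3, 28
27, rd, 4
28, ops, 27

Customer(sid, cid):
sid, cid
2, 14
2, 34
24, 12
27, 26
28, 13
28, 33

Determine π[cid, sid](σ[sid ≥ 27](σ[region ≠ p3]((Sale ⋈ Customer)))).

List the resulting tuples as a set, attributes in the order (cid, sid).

Sale ⋈ Customer (natural join on sid): {(2, law, 34, 14), (2, law, 34, 34), (24, p1, 19, 12), (24, p3, 25, 12), (27, hr, 15, 26), (27, k2, 31, 26), (27, ops, 18, 26), (27, p3, 28, 26), (27, rd, 4, 26), (28, ops, 27, 13), (28, ops, 27, 33)}
Selection region ≠ p3: {(2, law, 34, 14), (2, law, 34, 34), (24, p1, 19, 12), (27, hr, 15, 26), (27, k2, 31, 26), (27, ops, 18, 26), (27, rd, 4, 26), (28, ops, 27, 13), (28, ops, 27, 33)}
Selection sid ≥ 27: {(27, hr, 15, 26), (27, k2, 31, 26), (27, ops, 18, 26), (27, rd, 4, 26), (28, ops, 27, 13), (28, ops, 27, 33)}
π_{cid, sid} gives {(13, 28), (26, 27), (33, 28)} (3 duplicate(s) eliminated).

{(13, 28), (26, 27), (33, 28)}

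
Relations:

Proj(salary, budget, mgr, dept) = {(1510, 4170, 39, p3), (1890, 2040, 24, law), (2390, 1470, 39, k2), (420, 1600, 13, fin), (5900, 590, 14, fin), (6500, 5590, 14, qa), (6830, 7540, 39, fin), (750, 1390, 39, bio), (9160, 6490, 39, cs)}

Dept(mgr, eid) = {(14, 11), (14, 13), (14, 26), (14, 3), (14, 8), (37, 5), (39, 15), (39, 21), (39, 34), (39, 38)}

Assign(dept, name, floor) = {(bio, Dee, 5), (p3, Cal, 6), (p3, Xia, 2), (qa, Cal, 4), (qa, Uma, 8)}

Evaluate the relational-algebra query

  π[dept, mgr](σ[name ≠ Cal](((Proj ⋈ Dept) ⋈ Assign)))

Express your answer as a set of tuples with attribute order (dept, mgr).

{(bio, 39), (p3, 39), (qa, 14)}

Natural join on mgr: {(1510, 4170, 39, p3, 15), (1510, 4170, 39, p3, 21), (1510, 4170, 39, p3, 34), (1510, 4170, 39, p3, 38), (2390, 1470, 39, k2, 15), (2390, 1470, 39, k2, 21), (2390, 1470, 39, k2, 34), (2390, 1470, 39, k2, 38), (5900, 590, 14, fin, 11), (5900, 590, 14, fin, 13), (5900, 590, 14, fin, 26), (5900, 590, 14, fin, 3), (5900, 590, 14, fin, 8), (6500, 5590, 14, qa, 11), (6500, 5590, 14, qa, 13), (6500, 5590, 14, qa, 26), (6500, 5590, 14, qa, 3), (6500, 5590, 14, qa, 8), (6830, 7540, 39, fin, 15), (6830, 7540, 39, fin, 21), (6830, 7540, 39, fin, 34), (6830, 7540, 39, fin, 38), (750, 1390, 39, bio, 15), (750, 1390, 39, bio, 21), (750, 1390, 39, bio, 34), (750, 1390, 39, bio, 38), (9160, 6490, 39, cs, 15), (9160, 6490, 39, cs, 21), (9160, 6490, 39, cs, 34), (9160, 6490, 39, cs, 38)}
Natural join on dept: {(1510, 4170, 39, p3, 15, Cal, 6), (1510, 4170, 39, p3, 15, Xia, 2), (1510, 4170, 39, p3, 21, Cal, 6), (1510, 4170, 39, p3, 21, Xia, 2), (1510, 4170, 39, p3, 34, Cal, 6), (1510, 4170, 39, p3, 34, Xia, 2), (1510, 4170, 39, p3, 38, Cal, 6), (1510, 4170, 39, p3, 38, Xia, 2), (6500, 5590, 14, qa, 11, Cal, 4), (6500, 5590, 14, qa, 11, Uma, 8), (6500, 5590, 14, qa, 13, Cal, 4), (6500, 5590, 14, qa, 13, Uma, 8), (6500, 5590, 14, qa, 26, Cal, 4), (6500, 5590, 14, qa, 26, Uma, 8), (6500, 5590, 14, qa, 3, Cal, 4), (6500, 5590, 14, qa, 3, Uma, 8), (6500, 5590, 14, qa, 8, Cal, 4), (6500, 5590, 14, qa, 8, Uma, 8), (750, 1390, 39, bio, 15, Dee, 5), (750, 1390, 39, bio, 21, Dee, 5), (750, 1390, 39, bio, 34, Dee, 5), (750, 1390, 39, bio, 38, Dee, 5)}
Apply σ_{name ≠ Cal}; surviving tuples: {(1510, 4170, 39, p3, 15, Xia, 2), (1510, 4170, 39, p3, 21, Xia, 2), (1510, 4170, 39, p3, 34, Xia, 2), (1510, 4170, 39, p3, 38, Xia, 2), (6500, 5590, 14, qa, 11, Uma, 8), (6500, 5590, 14, qa, 13, Uma, 8), (6500, 5590, 14, qa, 26, Uma, 8), (6500, 5590, 14, qa, 3, Uma, 8), (6500, 5590, 14, qa, 8, Uma, 8), (750, 1390, 39, bio, 15, Dee, 5), (750, 1390, 39, bio, 21, Dee, 5), (750, 1390, 39, bio, 34, Dee, 5), (750, 1390, 39, bio, 38, Dee, 5)}
Projecting to dept, mgr (10 duplicate(s) eliminated): {(bio, 39), (p3, 39), (qa, 14)}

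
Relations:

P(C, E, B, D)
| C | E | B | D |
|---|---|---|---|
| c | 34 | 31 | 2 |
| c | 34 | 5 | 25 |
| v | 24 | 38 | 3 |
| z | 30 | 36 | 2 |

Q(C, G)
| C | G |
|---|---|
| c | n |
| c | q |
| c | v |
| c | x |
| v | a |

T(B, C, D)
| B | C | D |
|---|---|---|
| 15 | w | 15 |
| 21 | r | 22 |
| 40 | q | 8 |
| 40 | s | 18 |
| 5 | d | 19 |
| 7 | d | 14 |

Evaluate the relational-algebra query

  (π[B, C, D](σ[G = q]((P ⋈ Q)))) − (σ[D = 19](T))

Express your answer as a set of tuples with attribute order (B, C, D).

P ⋈ Q (natural join on C): {(c, 34, 31, 2, n), (c, 34, 31, 2, q), (c, 34, 31, 2, v), (c, 34, 31, 2, x), (c, 34, 5, 25, n), (c, 34, 5, 25, q), (c, 34, 5, 25, v), (c, 34, 5, 25, x), (v, 24, 38, 3, a)}
Filtering on G = q leaves {(c, 34, 31, 2, q), (c, 34, 5, 25, q)}.
π[B, C, D]: project onto (B, C, D) → {(31, c, 2), (5, c, 25)}
Filtering on D = 19 leaves {(5, d, 19)}.
Difference: {(31, c, 2), (5, c, 25)} with {(5, d, 19)} → {(31, c, 2), (5, c, 25)}

{(31, c, 2), (5, c, 25)}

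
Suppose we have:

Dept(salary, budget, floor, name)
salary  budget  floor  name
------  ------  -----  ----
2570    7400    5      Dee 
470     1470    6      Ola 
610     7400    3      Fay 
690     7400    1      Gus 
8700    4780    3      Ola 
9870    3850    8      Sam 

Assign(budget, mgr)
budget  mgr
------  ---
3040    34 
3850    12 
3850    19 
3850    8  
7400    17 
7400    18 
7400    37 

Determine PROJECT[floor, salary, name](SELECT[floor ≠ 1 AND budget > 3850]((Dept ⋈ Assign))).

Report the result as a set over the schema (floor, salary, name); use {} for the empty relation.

{(3, 610, Fay), (5, 2570, Dee)}

Dept ⋈ Assign (natural join on budget): {(2570, 7400, 5, Dee, 17), (2570, 7400, 5, Dee, 18), (2570, 7400, 5, Dee, 37), (610, 7400, 3, Fay, 17), (610, 7400, 3, Fay, 18), (610, 7400, 3, Fay, 37), (690, 7400, 1, Gus, 17), (690, 7400, 1, Gus, 18), (690, 7400, 1, Gus, 37), (9870, 3850, 8, Sam, 12), (9870, 3850, 8, Sam, 19), (9870, 3850, 8, Sam, 8)}
Apply σ_{floor ≠ 1 AND budget > 3850}; surviving tuples: {(2570, 7400, 5, Dee, 17), (2570, 7400, 5, Dee, 18), (2570, 7400, 5, Dee, 37), (610, 7400, 3, Fay, 17), (610, 7400, 3, Fay, 18), (610, 7400, 3, Fay, 37)}
π[floor, salary, name]: project onto (floor, salary, name) (4 duplicate(s) eliminated) → {(3, 610, Fay), (5, 2570, Dee)}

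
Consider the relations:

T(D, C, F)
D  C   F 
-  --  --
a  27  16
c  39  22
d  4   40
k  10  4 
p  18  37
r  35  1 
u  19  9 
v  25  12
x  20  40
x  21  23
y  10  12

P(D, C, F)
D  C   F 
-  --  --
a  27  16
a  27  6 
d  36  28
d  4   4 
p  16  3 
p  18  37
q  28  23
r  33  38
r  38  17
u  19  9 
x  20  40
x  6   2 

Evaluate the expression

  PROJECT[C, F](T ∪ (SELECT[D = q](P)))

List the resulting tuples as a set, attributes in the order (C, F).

{(10, 12), (10, 4), (18, 37), (19, 9), (20, 40), (21, 23), (25, 12), (27, 16), (28, 23), (35, 1), (39, 22), (4, 40)}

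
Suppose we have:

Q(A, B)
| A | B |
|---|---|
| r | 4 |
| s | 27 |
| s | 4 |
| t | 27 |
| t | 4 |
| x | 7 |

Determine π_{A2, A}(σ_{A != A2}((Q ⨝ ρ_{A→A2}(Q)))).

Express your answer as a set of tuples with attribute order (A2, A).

{(r, s), (r, t), (s, r), (s, t), (t, r), (t, s)}

ρ[A→A2]: schema becomes (A2, B); tuples unchanged.
Joining Q and ρ_{A→A2}(Q) on B yields {(r, 4, r), (r, 4, s), (r, 4, t), (s, 27, s), (s, 27, t), (s, 4, r), (s, 4, s), (s, 4, t), (t, 27, s), (t, 27, t), (t, 4, r), (t, 4, s), (t, 4, t), (x, 7, x)}.
Filtering on A != A2 leaves {(r, 4, s), (r, 4, t), (s, 27, t), (s, 4, r), (s, 4, t), (t, 27, s), (t, 4, r), (t, 4, s)}.
π[A2, A]: project onto (A2, A) (2 duplicate(s) eliminated) → {(r, s), (r, t), (s, r), (s, t), (t, r), (t, s)}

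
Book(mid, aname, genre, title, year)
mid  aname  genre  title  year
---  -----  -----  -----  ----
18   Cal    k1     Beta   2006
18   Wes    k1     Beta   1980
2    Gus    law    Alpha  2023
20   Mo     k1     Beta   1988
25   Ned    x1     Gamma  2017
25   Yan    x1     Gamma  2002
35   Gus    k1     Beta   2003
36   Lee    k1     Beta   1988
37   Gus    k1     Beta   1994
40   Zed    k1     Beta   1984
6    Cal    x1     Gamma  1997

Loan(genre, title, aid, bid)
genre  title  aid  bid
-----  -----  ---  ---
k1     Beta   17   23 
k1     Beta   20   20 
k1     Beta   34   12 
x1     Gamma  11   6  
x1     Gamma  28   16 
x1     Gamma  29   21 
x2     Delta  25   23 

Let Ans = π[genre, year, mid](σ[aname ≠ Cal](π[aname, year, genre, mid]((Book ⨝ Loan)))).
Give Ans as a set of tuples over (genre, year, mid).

Natural join on genre, title: {(18, Cal, k1, Beta, 2006, 17, 23), (18, Cal, k1, Beta, 2006, 20, 20), (18, Cal, k1, Beta, 2006, 34, 12), (18, Wes, k1, Beta, 1980, 17, 23), (18, Wes, k1, Beta, 1980, 20, 20), (18, Wes, k1, Beta, 1980, 34, 12), (20, Mo, k1, Beta, 1988, 17, 23), (20, Mo, k1, Beta, 1988, 20, 20), (20, Mo, k1, Beta, 1988, 34, 12), (25, Ned, x1, Gamma, 2017, 11, 6), (25, Ned, x1, Gamma, 2017, 28, 16), (25, Ned, x1, Gamma, 2017, 29, 21), (25, Yan, x1, Gamma, 2002, 11, 6), (25, Yan, x1, Gamma, 2002, 28, 16), (25, Yan, x1, Gamma, 2002, 29, 21), (35, Gus, k1, Beta, 2003, 17, 23), (35, Gus, k1, Beta, 2003, 20, 20), (35, Gus, k1, Beta, 2003, 34, 12), (36, Lee, k1, Beta, 1988, 17, 23), (36, Lee, k1, Beta, 1988, 20, 20), (36, Lee, k1, Beta, 1988, 34, 12), (37, Gus, k1, Beta, 1994, 17, 23), (37, Gus, k1, Beta, 1994, 20, 20), (37, Gus, k1, Beta, 1994, 34, 12), (40, Zed, k1, Beta, 1984, 17, 23), (40, Zed, k1, Beta, 1984, 20, 20), (40, Zed, k1, Beta, 1984, 34, 12), (6, Cal, x1, Gamma, 1997, 11, 6), (6, Cal, x1, Gamma, 1997, 28, 16), (6, Cal, x1, Gamma, 1997, 29, 21)}
Projecting to aname, year, genre, mid (20 duplicate(s) eliminated): {(Cal, 1997, x1, 6), (Cal, 2006, k1, 18), (Gus, 1994, k1, 37), (Gus, 2003, k1, 35), (Lee, 1988, k1, 36), (Mo, 1988, k1, 20), (Ned, 2017, x1, 25), (Wes, 1980, k1, 18), (Yan, 2002, x1, 25), (Zed, 1984, k1, 40)}
Selection aname ≠ Cal: {(Gus, 1994, k1, 37), (Gus, 2003, k1, 35), (Lee, 1988, k1, 36), (Mo, 1988, k1, 20), (Ned, 2017, x1, 25), (Wes, 1980, k1, 18), (Yan, 2002, x1, 25), (Zed, 1984, k1, 40)}
Projecting to genre, year, mid: {(k1, 1980, 18), (k1, 1984, 40), (k1, 1988, 20), (k1, 1988, 36), (k1, 1994, 37), (k1, 2003, 35), (x1, 2002, 25), (x1, 2017, 25)}

{(k1, 1980, 18), (k1, 1984, 40), (k1, 1988, 20), (k1, 1988, 36), (k1, 1994, 37), (k1, 2003, 35), (x1, 2002, 25), (x1, 2017, 25)}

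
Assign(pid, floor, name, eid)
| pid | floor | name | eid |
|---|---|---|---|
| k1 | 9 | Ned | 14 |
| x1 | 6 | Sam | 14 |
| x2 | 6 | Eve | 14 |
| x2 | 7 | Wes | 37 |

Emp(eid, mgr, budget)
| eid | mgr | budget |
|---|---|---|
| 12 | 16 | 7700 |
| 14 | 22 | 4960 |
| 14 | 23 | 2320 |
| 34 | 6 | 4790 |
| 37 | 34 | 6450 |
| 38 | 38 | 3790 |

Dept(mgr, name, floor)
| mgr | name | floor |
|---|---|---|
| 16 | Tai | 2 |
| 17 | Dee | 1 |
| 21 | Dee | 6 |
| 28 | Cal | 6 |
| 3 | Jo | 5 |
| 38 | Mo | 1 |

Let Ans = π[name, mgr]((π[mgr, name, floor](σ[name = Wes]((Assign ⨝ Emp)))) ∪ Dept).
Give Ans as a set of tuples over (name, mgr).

{(Cal, 28), (Dee, 17), (Dee, 21), (Jo, 3), (Mo, 38), (Tai, 16), (Wes, 34)}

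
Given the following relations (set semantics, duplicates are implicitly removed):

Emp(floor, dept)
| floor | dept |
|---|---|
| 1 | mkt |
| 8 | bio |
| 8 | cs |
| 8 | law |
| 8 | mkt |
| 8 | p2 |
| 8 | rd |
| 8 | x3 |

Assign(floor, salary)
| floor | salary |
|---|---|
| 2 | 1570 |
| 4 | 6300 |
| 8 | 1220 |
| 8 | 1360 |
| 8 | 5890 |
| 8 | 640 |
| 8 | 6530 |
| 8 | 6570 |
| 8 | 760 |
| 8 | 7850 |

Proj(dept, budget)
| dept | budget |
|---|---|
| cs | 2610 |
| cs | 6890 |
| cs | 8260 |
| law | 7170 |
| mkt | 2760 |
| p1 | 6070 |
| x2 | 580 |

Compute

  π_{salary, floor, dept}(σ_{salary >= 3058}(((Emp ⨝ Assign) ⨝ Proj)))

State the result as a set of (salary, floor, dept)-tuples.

{(5890, 8, cs), (5890, 8, law), (5890, 8, mkt), (6530, 8, cs), (6530, 8, law), (6530, 8, mkt), (6570, 8, cs), (6570, 8, law), (6570, 8, mkt), (7850, 8, cs), (7850, 8, law), (7850, 8, mkt)}

Joining Emp and Assign on floor yields {(8, bio, 1220), (8, bio, 1360), (8, bio, 5890), (8, bio, 640), (8, bio, 6530), (8, bio, 6570), (8, bio, 760), (8, bio, 7850), (8, cs, 1220), (8, cs, 1360), (8, cs, 5890), (8, cs, 640), (8, cs, 6530), (8, cs, 6570), (8, cs, 760), (8, cs, 7850), (8, law, 1220), (8, law, 1360), (8, law, 5890), (8, law, 640), (8, law, 6530), (8, law, 6570), (8, law, 760), (8, law, 7850), (8, mkt, 1220), (8, mkt, 1360), (8, mkt, 5890), (8, mkt, 640), (8, mkt, 6530), (8, mkt, 6570), (8, mkt, 760), (8, mkt, 7850), (8, p2, 1220), (8, p2, 1360), (8, p2, 5890), (8, p2, 640), (8, p2, 6530), (8, p2, 6570), (8, p2, 760), (8, p2, 7850), (8, rd, 1220), (8, rd, 1360), (8, rd, 5890), (8, rd, 640), (8, rd, 6530), (8, rd, 6570), (8, rd, 760), (8, rd, 7850), (8, x3, 1220), (8, x3, 1360), (8, x3, 5890), (8, x3, 640), (8, x3, 6530), (8, x3, 6570), (8, x3, 760), (8, x3, 7850)}.
Joining (Emp ⨝ Assign) and Proj on dept yields {(8, cs, 1220, 2610), (8, cs, 1220, 6890), (8, cs, 1220, 8260), (8, cs, 1360, 2610), (8, cs, 1360, 6890), (8, cs, 1360, 8260), (8, cs, 5890, 2610), (8, cs, 5890, 6890), (8, cs, 5890, 8260), (8, cs, 640, 2610), (8, cs, 640, 6890), (8, cs, 640, 8260), (8, cs, 6530, 2610), (8, cs, 6530, 6890), (8, cs, 6530, 8260), (8, cs, 6570, 2610), (8, cs, 6570, 6890), (8, cs, 6570, 8260), (8, cs, 760, 2610), (8, cs, 760, 6890), (8, cs, 760, 8260), (8, cs, 7850, 2610), (8, cs, 7850, 6890), (8, cs, 7850, 8260), (8, law, 1220, 7170), (8, law, 1360, 7170), (8, law, 5890, 7170), (8, law, 640, 7170), (8, law, 6530, 7170), (8, law, 6570, 7170), (8, law, 760, 7170), (8, law, 7850, 7170), (8, mkt, 1220, 2760), (8, mkt, 1360, 2760), (8, mkt, 5890, 2760), (8, mkt, 640, 2760), (8, mkt, 6530, 2760), (8, mkt, 6570, 2760), (8, mkt, 760, 2760), (8, mkt, 7850, 2760)}.
Apply σ_{salary >= 3058}; surviving tuples: {(8, cs, 5890, 2610), (8, cs, 5890, 6890), (8, cs, 5890, 8260), (8, cs, 6530, 2610), (8, cs, 6530, 6890), (8, cs, 6530, 8260), (8, cs, 6570, 2610), (8, cs, 6570, 6890), (8, cs, 6570, 8260), (8, cs, 7850, 2610), (8, cs, 7850, 6890), (8, cs, 7850, 8260), (8, law, 5890, 7170), (8, law, 6530, 7170), (8, law, 6570, 7170), (8, law, 7850, 7170), (8, mkt, 5890, 2760), (8, mkt, 6530, 2760), (8, mkt, 6570, 2760), (8, mkt, 7850, 2760)}
Keep only column(s) salary, floor, dept (8 duplicate(s) eliminated): {(5890, 8, cs), (5890, 8, law), (5890, 8, mkt), (6530, 8, cs), (6530, 8, law), (6530, 8, mkt), (6570, 8, cs), (6570, 8, law), (6570, 8, mkt), (7850, 8, cs), (7850, 8, law), (7850, 8, mkt)}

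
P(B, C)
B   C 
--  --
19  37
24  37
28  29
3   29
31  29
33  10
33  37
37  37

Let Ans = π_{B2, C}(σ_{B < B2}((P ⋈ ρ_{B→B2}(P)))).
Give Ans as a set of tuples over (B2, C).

{(24, 37), (28, 29), (31, 29), (33, 37), (37, 37)}

ρ[B→B2]: schema becomes (B2, C); tuples unchanged.
Joining P and ρ_{B→B2}(P) on C yields {(19, 37, 19), (19, 37, 24), (19, 37, 33), (19, 37, 37), (24, 37, 19), (24, 37, 24), (24, 37, 33), (24, 37, 37), (28, 29, 28), (28, 29, 3), (28, 29, 31), (3, 29, 28), (3, 29, 3), (3, 29, 31), (31, 29, 28), (31, 29, 3), (31, 29, 31), (33, 10, 33), (33, 37, 19), (33, 37, 24), (33, 37, 33), (33, 37, 37), (37, 37, 19), (37, 37, 24), (37, 37, 33), (37, 37, 37)}.
σ[B < B2]: keep tuples satisfying B < B2 → {(19, 37, 24), (19, 37, 33), (19, 37, 37), (24, 37, 33), (24, 37, 37), (28, 29, 31), (3, 29, 28), (3, 29, 31), (33, 37, 37)}
Projecting to B2, C (4 duplicate(s) eliminated): {(24, 37), (28, 29), (31, 29), (33, 37), (37, 37)}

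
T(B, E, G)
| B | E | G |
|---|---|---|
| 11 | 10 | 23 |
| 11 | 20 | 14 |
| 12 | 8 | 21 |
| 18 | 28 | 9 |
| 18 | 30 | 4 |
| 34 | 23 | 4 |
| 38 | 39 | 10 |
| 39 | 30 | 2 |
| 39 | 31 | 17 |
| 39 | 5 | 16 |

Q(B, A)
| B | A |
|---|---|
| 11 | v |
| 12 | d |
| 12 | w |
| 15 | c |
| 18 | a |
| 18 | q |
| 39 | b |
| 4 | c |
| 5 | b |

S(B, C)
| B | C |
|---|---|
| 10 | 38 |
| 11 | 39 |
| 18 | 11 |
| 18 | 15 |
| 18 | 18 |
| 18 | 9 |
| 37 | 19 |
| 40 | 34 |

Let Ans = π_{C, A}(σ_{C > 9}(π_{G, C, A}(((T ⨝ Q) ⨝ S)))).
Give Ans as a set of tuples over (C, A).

Joining T and Q on B yields {(11, 10, 23, v), (11, 20, 14, v), (12, 8, 21, d), (12, 8, 21, w), (18, 28, 9, a), (18, 28, 9, q), (18, 30, 4, a), (18, 30, 4, q), (39, 30, 2, b), (39, 31, 17, b), (39, 5, 16, b)}.
Joining (T ⨝ Q) and S on B yields {(11, 10, 23, v, 39), (11, 20, 14, v, 39), (18, 28, 9, a, 11), (18, 28, 9, a, 15), (18, 28, 9, a, 18), (18, 28, 9, a, 9), (18, 28, 9, q, 11), (18, 28, 9, q, 15), (18, 28, 9, q, 18), (18, 28, 9, q, 9), (18, 30, 4, a, 11), (18, 30, 4, a, 15), (18, 30, 4, a, 18), (18, 30, 4, a, 9), (18, 30, 4, q, 11), (18, 30, 4, q, 15), (18, 30, 4, q, 18), (18, 30, 4, q, 9)}.
π_{G, C, A} gives {(14, 39, v), (23, 39, v), (4, 11, a), (4, 11, q), (4, 15, a), (4, 15, q), (4, 18, a), (4, 18, q), (4, 9, a), (4, 9, q), (9, 11, a), (9, 11, q), (9, 15, a), (9, 15, q), (9, 18, a), (9, 18, q), (9, 9, a), (9, 9, q)}.
Filtering on C > 9 leaves {(14, 39, v), (23, 39, v), (4, 11, a), (4, 11, q), (4, 15, a), (4, 15, q), (4, 18, a), (4, 18, q), (9, 11, a), (9, 11, q), (9, 15, a), (9, 15, q), (9, 18, a), (9, 18, q)}.
π_{C, A} gives {(11, a), (11, q), (15, a), (15, q), (18, a), (18, q), (39, v)} (7 duplicate(s) eliminated).

{(11, a), (11, q), (15, a), (15, q), (18, a), (18, q), (39, v)}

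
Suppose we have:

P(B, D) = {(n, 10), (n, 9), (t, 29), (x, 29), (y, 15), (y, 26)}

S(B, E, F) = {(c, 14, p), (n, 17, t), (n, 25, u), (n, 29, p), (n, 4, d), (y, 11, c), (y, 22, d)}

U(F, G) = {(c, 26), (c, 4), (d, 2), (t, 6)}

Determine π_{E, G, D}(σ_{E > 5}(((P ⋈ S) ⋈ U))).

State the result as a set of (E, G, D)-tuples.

P ⋈ S (natural join on B): {(n, 10, 17, t), (n, 10, 25, u), (n, 10, 29, p), (n, 10, 4, d), (n, 9, 17, t), (n, 9, 25, u), (n, 9, 29, p), (n, 9, 4, d), (y, 15, 11, c), (y, 15, 22, d), (y, 26, 11, c), (y, 26, 22, d)}
(P ⋈ S) ⋈ U (natural join on F): {(n, 10, 17, t, 6), (n, 10, 4, d, 2), (n, 9, 17, t, 6), (n, 9, 4, d, 2), (y, 15, 11, c, 26), (y, 15, 11, c, 4), (y, 15, 22, d, 2), (y, 26, 11, c, 26), (y, 26, 11, c, 4), (y, 26, 22, d, 2)}
σ[E > 5]: keep tuples satisfying E > 5 → {(n, 10, 17, t, 6), (n, 9, 17, t, 6), (y, 15, 11, c, 26), (y, 15, 11, c, 4), (y, 15, 22, d, 2), (y, 26, 11, c, 26), (y, 26, 11, c, 4), (y, 26, 22, d, 2)}
π[E, G, D]: project onto (E, G, D) → {(11, 26, 15), (11, 26, 26), (11, 4, 15), (11, 4, 26), (17, 6, 10), (17, 6, 9), (22, 2, 15), (22, 2, 26)}

{(11, 26, 15), (11, 26, 26), (11, 4, 15), (11, 4, 26), (17, 6, 10), (17, 6, 9), (22, 2, 15), (22, 2, 26)}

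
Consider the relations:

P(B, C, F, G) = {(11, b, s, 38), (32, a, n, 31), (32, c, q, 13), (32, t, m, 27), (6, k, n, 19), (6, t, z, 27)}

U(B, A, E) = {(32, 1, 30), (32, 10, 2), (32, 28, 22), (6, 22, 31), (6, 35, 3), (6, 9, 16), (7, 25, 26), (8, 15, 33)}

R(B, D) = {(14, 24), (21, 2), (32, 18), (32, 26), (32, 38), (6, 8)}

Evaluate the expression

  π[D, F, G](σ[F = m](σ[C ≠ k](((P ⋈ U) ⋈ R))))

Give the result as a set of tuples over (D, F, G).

{(18, m, 27), (26, m, 27), (38, m, 27)}

P ⋈ U (natural join on B): {(32, a, n, 31, 1, 30), (32, a, n, 31, 10, 2), (32, a, n, 31, 28, 22), (32, c, q, 13, 1, 30), (32, c, q, 13, 10, 2), (32, c, q, 13, 28, 22), (32, t, m, 27, 1, 30), (32, t, m, 27, 10, 2), (32, t, m, 27, 28, 22), (6, k, n, 19, 22, 31), (6, k, n, 19, 35, 3), (6, k, n, 19, 9, 16), (6, t, z, 27, 22, 31), (6, t, z, 27, 35, 3), (6, t, z, 27, 9, 16)}
(P ⋈ U) ⋈ R (natural join on B): {(32, a, n, 31, 1, 30, 18), (32, a, n, 31, 1, 30, 26), (32, a, n, 31, 1, 30, 38), (32, a, n, 31, 10, 2, 18), (32, a, n, 31, 10, 2, 26), (32, a, n, 31, 10, 2, 38), (32, a, n, 31, 28, 22, 18), (32, a, n, 31, 28, 22, 26), (32, a, n, 31, 28, 22, 38), (32, c, q, 13, 1, 30, 18), (32, c, q, 13, 1, 30, 26), (32, c, q, 13, 1, 30, 38), (32, c, q, 13, 10, 2, 18), (32, c, q, 13, 10, 2, 26), (32, c, q, 13, 10, 2, 38), (32, c, q, 13, 28, 22, 18), (32, c, q, 13, 28, 22, 26), (32, c, q, 13, 28, 22, 38), (32, t, m, 27, 1, 30, 18), (32, t, m, 27, 1, 30, 26), (32, t, m, 27, 1, 30, 38), (32, t, m, 27, 10, 2, 18), (32, t, m, 27, 10, 2, 26), (32, t, m, 27, 10, 2, 38), (32, t, m, 27, 28, 22, 18), (32, t, m, 27, 28, 22, 26), (32, t, m, 27, 28, 22, 38), (6, k, n, 19, 22, 31, 8), (6, k, n, 19, 35, 3, 8), (6, k, n, 19, 9, 16, 8), (6, t, z, 27, 22, 31, 8), (6, t, z, 27, 35, 3, 8), (6, t, z, 27, 9, 16, 8)}
σ[C ≠ k]: keep tuples satisfying C ≠ k → {(32, a, n, 31, 1, 30, 18), (32, a, n, 31, 1, 30, 26), (32, a, n, 31, 1, 30, 38), (32, a, n, 31, 10, 2, 18), (32, a, n, 31, 10, 2, 26), (32, a, n, 31, 10, 2, 38), (32, a, n, 31, 28, 22, 18), (32, a, n, 31, 28, 22, 26), (32, a, n, 31, 28, 22, 38), (32, c, q, 13, 1, 30, 18), (32, c, q, 13, 1, 30, 26), (32, c, q, 13, 1, 30, 38), (32, c, q, 13, 10, 2, 18), (32, c, q, 13, 10, 2, 26), (32, c, q, 13, 10, 2, 38), (32, c, q, 13, 28, 22, 18), (32, c, q, 13, 28, 22, 26), (32, c, q, 13, 28, 22, 38), (32, t, m, 27, 1, 30, 18), (32, t, m, 27, 1, 30, 26), (32, t, m, 27, 1, 30, 38), (32, t, m, 27, 10, 2, 18), (32, t, m, 27, 10, 2, 26), (32, t, m, 27, 10, 2, 38), (32, t, m, 27, 28, 22, 18), (32, t, m, 27, 28, 22, 26), (32, t, m, 27, 28, 22, 38), (6, t, z, 27, 22, 31, 8), (6, t, z, 27, 35, 3, 8), (6, t, z, 27, 9, 16, 8)}
σ[F = m]: keep tuples satisfying F = m → {(32, t, m, 27, 1, 30, 18), (32, t, m, 27, 1, 30, 26), (32, t, m, 27, 1, 30, 38), (32, t, m, 27, 10, 2, 18), (32, t, m, 27, 10, 2, 26), (32, t, m, 27, 10, 2, 38), (32, t, m, 27, 28, 22, 18), (32, t, m, 27, 28, 22, 26), (32, t, m, 27, 28, 22, 38)}
π_{D, F, G} gives {(18, m, 27), (26, m, 27), (38, m, 27)} (6 duplicate(s) eliminated).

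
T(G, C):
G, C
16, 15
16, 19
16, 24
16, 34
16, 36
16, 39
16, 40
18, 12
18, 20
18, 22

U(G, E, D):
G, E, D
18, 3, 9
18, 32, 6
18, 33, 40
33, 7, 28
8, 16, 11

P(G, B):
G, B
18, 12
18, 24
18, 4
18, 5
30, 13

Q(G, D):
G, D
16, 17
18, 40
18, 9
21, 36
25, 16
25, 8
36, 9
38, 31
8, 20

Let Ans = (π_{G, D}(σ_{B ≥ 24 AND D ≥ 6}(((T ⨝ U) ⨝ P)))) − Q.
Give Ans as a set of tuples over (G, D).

Joining T and U on G yields {(18, 12, 3, 9), (18, 12, 32, 6), (18, 12, 33, 40), (18, 20, 3, 9), (18, 20, 32, 6), (18, 20, 33, 40), (18, 22, 3, 9), (18, 22, 32, 6), (18, 22, 33, 40)}.
Joining (T ⨝ U) and P on G yields {(18, 12, 3, 9, 12), (18, 12, 3, 9, 24), (18, 12, 3, 9, 4), (18, 12, 3, 9, 5), (18, 12, 32, 6, 12), (18, 12, 32, 6, 24), (18, 12, 32, 6, 4), (18, 12, 32, 6, 5), (18, 12, 33, 40, 12), (18, 12, 33, 40, 24), (18, 12, 33, 40, 4), (18, 12, 33, 40, 5), (18, 20, 3, 9, 12), (18, 20, 3, 9, 24), (18, 20, 3, 9, 4), (18, 20, 3, 9, 5), (18, 20, 32, 6, 12), (18, 20, 32, 6, 24), (18, 20, 32, 6, 4), (18, 20, 32, 6, 5), (18, 20, 33, 40, 12), (18, 20, 33, 40, 24), (18, 20, 33, 40, 4), (18, 20, 33, 40, 5), (18, 22, 3, 9, 12), (18, 22, 3, 9, 24), (18, 22, 3, 9, 4), (18, 22, 3, 9, 5), (18, 22, 32, 6, 12), (18, 22, 32, 6, 24), (18, 22, 32, 6, 4), (18, 22, 32, 6, 5), (18, 22, 33, 40, 12), (18, 22, 33, 40, 24), (18, 22, 33, 40, 4), (18, 22, 33, 40, 5)}.
σ[B ≥ 24 AND D ≥ 6]: keep tuples satisfying B ≥ 24 AND D ≥ 6 → {(18, 12, 3, 9, 24), (18, 12, 32, 6, 24), (18, 12, 33, 40, 24), (18, 20, 3, 9, 24), (18, 20, 32, 6, 24), (18, 20, 33, 40, 24), (18, 22, 3, 9, 24), (18, 22, 32, 6, 24), (18, 22, 33, 40, 24)}
Projecting to G, D (6 duplicate(s) eliminated): {(18, 40), (18, 6), (18, 9)}
Taking the difference: {(18, 6)}

{(18, 6)}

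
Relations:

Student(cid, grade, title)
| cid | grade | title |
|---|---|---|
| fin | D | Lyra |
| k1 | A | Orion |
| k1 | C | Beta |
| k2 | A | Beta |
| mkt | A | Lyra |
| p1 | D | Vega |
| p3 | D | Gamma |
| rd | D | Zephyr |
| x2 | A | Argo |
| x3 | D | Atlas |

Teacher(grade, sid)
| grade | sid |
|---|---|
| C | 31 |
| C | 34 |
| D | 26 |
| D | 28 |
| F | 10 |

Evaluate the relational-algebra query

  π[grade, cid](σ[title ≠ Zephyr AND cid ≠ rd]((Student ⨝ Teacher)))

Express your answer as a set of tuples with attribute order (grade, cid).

{(C, k1), (D, fin), (D, p1), (D, p3), (D, x3)}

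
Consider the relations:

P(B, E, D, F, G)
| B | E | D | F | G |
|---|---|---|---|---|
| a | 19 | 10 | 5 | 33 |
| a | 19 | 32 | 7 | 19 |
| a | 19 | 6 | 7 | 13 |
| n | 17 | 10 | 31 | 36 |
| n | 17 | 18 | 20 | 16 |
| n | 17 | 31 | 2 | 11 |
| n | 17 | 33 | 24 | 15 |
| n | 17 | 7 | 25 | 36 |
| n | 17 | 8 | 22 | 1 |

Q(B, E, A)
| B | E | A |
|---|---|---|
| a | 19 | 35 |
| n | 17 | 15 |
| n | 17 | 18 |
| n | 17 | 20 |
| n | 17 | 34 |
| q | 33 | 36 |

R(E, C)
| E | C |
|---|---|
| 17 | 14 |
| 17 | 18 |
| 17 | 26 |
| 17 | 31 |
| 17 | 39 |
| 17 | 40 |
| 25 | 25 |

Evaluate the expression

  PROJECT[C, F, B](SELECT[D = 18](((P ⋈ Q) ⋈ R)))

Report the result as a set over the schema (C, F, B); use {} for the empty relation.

{(14, 20, n), (18, 20, n), (26, 20, n), (31, 20, n), (39, 20, n), (40, 20, n)}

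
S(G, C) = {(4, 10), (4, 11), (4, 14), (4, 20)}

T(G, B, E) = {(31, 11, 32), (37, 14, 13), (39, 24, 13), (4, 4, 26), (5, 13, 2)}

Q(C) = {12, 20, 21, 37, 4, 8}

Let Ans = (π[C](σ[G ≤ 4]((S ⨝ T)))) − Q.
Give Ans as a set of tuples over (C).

{10, 11, 14}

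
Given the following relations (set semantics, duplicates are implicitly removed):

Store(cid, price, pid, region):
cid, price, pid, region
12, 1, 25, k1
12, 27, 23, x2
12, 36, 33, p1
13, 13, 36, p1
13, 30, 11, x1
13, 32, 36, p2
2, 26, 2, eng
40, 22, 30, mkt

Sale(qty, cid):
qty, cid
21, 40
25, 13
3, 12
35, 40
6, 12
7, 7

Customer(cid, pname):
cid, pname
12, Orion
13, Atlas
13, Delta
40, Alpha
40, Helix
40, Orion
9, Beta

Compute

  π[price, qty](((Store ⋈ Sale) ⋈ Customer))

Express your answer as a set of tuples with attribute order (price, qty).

Joining Store and Sale on cid yields {(12, 1, 25, k1, 3), (12, 1, 25, k1, 6), (12, 27, 23, x2, 3), (12, 27, 23, x2, 6), (12, 36, 33, p1, 3), (12, 36, 33, p1, 6), (13, 13, 36, p1, 25), (13, 30, 11, x1, 25), (13, 32, 36, p2, 25), (40, 22, 30, mkt, 21), (40, 22, 30, mkt, 35)}.
Joining (Store ⋈ Sale) and Customer on cid yields {(12, 1, 25, k1, 3, Orion), (12, 1, 25, k1, 6, Orion), (12, 27, 23, x2, 3, Orion), (12, 27, 23, x2, 6, Orion), (12, 36, 33, p1, 3, Orion), (12, 36, 33, p1, 6, Orion), (13, 13, 36, p1, 25, Atlas), (13, 13, 36, p1, 25, Delta), (13, 30, 11, x1, 25, Atlas), (13, 30, 11, x1, 25, Delta), (13, 32, 36, p2, 25, Atlas), (13, 32, 36, p2, 25, Delta), (40, 22, 30, mkt, 21, Alpha), (40, 22, 30, mkt, 21, Helix), (40, 22, 30, mkt, 21, Orion), (40, 22, 30, mkt, 35, Alpha), (40, 22, 30, mkt, 35, Helix), (40, 22, 30, mkt, 35, Orion)}.
Keep only column(s) price, qty (7 duplicate(s) eliminated): {(1, 3), (1, 6), (13, 25), (22, 21), (22, 35), (27, 3), (27, 6), (30, 25), (32, 25), (36, 3), (36, 6)}

{(1, 3), (1, 6), (13, 25), (22, 21), (22, 35), (27, 3), (27, 6), (30, 25), (32, 25), (36, 3), (36, 6)}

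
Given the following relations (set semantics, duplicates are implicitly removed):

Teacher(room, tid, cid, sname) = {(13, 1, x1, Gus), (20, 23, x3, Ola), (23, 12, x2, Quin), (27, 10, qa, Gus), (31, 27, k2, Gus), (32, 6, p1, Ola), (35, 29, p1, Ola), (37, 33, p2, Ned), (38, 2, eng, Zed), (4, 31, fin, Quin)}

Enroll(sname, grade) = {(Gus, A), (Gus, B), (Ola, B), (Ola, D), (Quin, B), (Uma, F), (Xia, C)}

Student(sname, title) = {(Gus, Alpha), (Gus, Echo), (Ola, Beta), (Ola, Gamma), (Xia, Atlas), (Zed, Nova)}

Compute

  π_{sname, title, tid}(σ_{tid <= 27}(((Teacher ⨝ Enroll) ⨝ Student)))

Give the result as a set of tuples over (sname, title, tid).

Joining Teacher and Enroll on sname yields {(13, 1, x1, Gus, A), (13, 1, x1, Gus, B), (20, 23, x3, Ola, B), (20, 23, x3, Ola, D), (23, 12, x2, Quin, B), (27, 10, qa, Gus, A), (27, 10, qa, Gus, B), (31, 27, k2, Gus, A), (31, 27, k2, Gus, B), (32, 6, p1, Ola, B), (32, 6, p1, Ola, D), (35, 29, p1, Ola, B), (35, 29, p1, Ola, D), (4, 31, fin, Quin, B)}.
Joining (Teacher ⨝ Enroll) and Student on sname yields {(13, 1, x1, Gus, A, Alpha), (13, 1, x1, Gus, A, Echo), (13, 1, x1, Gus, B, Alpha), (13, 1, x1, Gus, B, Echo), (20, 23, x3, Ola, B, Beta), (20, 23, x3, Ola, B, Gamma), (20, 23, x3, Ola, D, Beta), (20, 23, x3, Ola, D, Gamma), (27, 10, qa, Gus, A, Alpha), (27, 10, qa, Gus, A, Echo), (27, 10, qa, Gus, B, Alpha), (27, 10, qa, Gus, B, Echo), (31, 27, k2, Gus, A, Alpha), (31, 27, k2, Gus, A, Echo), (31, 27, k2, Gus, B, Alpha), (31, 27, k2, Gus, B, Echo), (32, 6, p1, Ola, B, Beta), (32, 6, p1, Ola, B, Gamma), (32, 6, p1, Ola, D, Beta), (32, 6, p1, Ola, D, Gamma), (35, 29, p1, Ola, B, Beta), (35, 29, p1, Ola, B, Gamma), (35, 29, p1, Ola, D, Beta), (35, 29, p1, Ola, D, Gamma)}.
Apply σ_{tid <= 27}; surviving tuples: {(13, 1, x1, Gus, A, Alpha), (13, 1, x1, Gus, A, Echo), (13, 1, x1, Gus, B, Alpha), (13, 1, x1, Gus, B, Echo), (20, 23, x3, Ola, B, Beta), (20, 23, x3, Ola, B, Gamma), (20, 23, x3, Ola, D, Beta), (20, 23, x3, Ola, D, Gamma), (27, 10, qa, Gus, A, Alpha), (27, 10, qa, Gus, A, Echo), (27, 10, qa, Gus, B, Alpha), (27, 10, qa, Gus, B, Echo), (31, 27, k2, Gus, A, Alpha), (31, 27, k2, Gus, A, Echo), (31, 27, k2, Gus, B, Alpha), (31, 27, k2, Gus, B, Echo), (32, 6, p1, Ola, B, Beta), (32, 6, p1, Ola, B, Gamma), (32, 6, p1, Ola, D, Beta), (32, 6, p1, Ola, D, Gamma)}
π_{sname, title, tid} gives {(Gus, Alpha, 1), (Gus, Alpha, 10), (Gus, Alpha, 27), (Gus, Echo, 1), (Gus, Echo, 10), (Gus, Echo, 27), (Ola, Beta, 23), (Ola, Beta, 6), (Ola, Gamma, 23), (Ola, Gamma, 6)} (10 duplicate(s) eliminated).

{(Gus, Alpha, 1), (Gus, Alpha, 10), (Gus, Alpha, 27), (Gus, Echo, 1), (Gus, Echo, 10), (Gus, Echo, 27), (Ola, Beta, 23), (Ola, Beta, 6), (Ola, Gamma, 23), (Ola, Gamma, 6)}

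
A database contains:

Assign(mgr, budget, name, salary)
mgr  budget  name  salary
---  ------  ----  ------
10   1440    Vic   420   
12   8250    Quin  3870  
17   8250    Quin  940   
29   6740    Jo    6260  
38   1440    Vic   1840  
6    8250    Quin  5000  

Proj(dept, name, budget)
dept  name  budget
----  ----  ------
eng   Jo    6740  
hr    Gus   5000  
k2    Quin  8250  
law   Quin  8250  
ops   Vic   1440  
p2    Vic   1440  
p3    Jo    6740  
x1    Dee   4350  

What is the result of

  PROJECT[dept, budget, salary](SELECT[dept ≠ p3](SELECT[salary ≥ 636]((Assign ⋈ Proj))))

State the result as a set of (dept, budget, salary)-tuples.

{(eng, 6740, 6260), (k2, 8250, 3870), (k2, 8250, 5000), (k2, 8250, 940), (law, 8250, 3870), (law, 8250, 5000), (law, 8250, 940), (ops, 1440, 1840), (p2, 1440, 1840)}

Assign ⋈ Proj (natural join on budget, name): {(10, 1440, Vic, 420, ops), (10, 1440, Vic, 420, p2), (12, 8250, Quin, 3870, k2), (12, 8250, Quin, 3870, law), (17, 8250, Quin, 940, k2), (17, 8250, Quin, 940, law), (29, 6740, Jo, 6260, eng), (29, 6740, Jo, 6260, p3), (38, 1440, Vic, 1840, ops), (38, 1440, Vic, 1840, p2), (6, 8250, Quin, 5000, k2), (6, 8250, Quin, 5000, law)}
Selection salary ≥ 636: {(12, 8250, Quin, 3870, k2), (12, 8250, Quin, 3870, law), (17, 8250, Quin, 940, k2), (17, 8250, Quin, 940, law), (29, 6740, Jo, 6260, eng), (29, 6740, Jo, 6260, p3), (38, 1440, Vic, 1840, ops), (38, 1440, Vic, 1840, p2), (6, 8250, Quin, 5000, k2), (6, 8250, Quin, 5000, law)}
Selection dept ≠ p3: {(12, 8250, Quin, 3870, k2), (12, 8250, Quin, 3870, law), (17, 8250, Quin, 940, k2), (17, 8250, Quin, 940, law), (29, 6740, Jo, 6260, eng), (38, 1440, Vic, 1840, ops), (38, 1440, Vic, 1840, p2), (6, 8250, Quin, 5000, k2), (6, 8250, Quin, 5000, law)}
π[dept, budget, salary]: project onto (dept, budget, salary) → {(eng, 6740, 6260), (k2, 8250, 3870), (k2, 8250, 5000), (k2, 8250, 940), (law, 8250, 3870), (law, 8250, 5000), (law, 8250, 940), (ops, 1440, 1840), (p2, 1440, 1840)}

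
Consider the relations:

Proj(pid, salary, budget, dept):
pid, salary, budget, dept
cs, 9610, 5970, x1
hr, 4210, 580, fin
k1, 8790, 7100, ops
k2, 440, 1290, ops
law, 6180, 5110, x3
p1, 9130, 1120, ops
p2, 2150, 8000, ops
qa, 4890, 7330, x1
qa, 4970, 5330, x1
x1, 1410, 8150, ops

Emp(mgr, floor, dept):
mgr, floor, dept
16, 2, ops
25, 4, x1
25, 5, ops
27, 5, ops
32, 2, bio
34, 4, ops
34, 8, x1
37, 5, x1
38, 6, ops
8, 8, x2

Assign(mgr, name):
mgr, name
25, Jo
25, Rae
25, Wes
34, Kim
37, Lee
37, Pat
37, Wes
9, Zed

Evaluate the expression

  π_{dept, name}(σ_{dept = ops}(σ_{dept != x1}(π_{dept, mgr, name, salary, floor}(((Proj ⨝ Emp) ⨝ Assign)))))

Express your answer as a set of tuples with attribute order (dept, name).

{(ops, Jo), (ops, Kim), (ops, Rae), (ops, Wes)}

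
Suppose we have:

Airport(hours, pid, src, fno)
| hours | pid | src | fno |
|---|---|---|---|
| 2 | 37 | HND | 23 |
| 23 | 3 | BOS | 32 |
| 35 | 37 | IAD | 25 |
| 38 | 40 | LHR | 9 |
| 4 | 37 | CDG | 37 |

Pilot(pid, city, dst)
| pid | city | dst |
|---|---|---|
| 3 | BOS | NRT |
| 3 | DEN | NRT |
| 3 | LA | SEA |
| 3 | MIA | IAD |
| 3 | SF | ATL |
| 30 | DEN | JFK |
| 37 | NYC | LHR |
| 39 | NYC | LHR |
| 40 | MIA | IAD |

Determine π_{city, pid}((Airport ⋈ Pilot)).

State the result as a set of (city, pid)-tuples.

{(BOS, 3), (DEN, 3), (LA, 3), (MIA, 3), (MIA, 40), (NYC, 37), (SF, 3)}

Airport ⋈ Pilot (natural join on pid): {(2, 37, HND, 23, NYC, LHR), (23, 3, BOS, 32, BOS, NRT), (23, 3, BOS, 32, DEN, NRT), (23, 3, BOS, 32, LA, SEA), (23, 3, BOS, 32, MIA, IAD), (23, 3, BOS, 32, SF, ATL), (35, 37, IAD, 25, NYC, LHR), (38, 40, LHR, 9, MIA, IAD), (4, 37, CDG, 37, NYC, LHR)}
π[city, pid]: project onto (city, pid) (2 duplicate(s) eliminated) → {(BOS, 3), (DEN, 3), (LA, 3), (MIA, 3), (MIA, 40), (NYC, 37), (SF, 3)}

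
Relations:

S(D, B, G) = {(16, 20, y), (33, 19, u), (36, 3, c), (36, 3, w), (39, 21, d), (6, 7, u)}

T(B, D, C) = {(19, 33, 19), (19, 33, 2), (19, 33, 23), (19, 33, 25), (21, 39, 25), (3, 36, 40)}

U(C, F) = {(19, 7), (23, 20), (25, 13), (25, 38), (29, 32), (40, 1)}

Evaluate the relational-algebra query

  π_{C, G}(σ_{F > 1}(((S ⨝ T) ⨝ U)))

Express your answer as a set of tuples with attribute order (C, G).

Natural join on D, B: {(33, 19, u, 19), (33, 19, u, 2), (33, 19, u, 23), (33, 19, u, 25), (36, 3, c, 40), (36, 3, w, 40), (39, 21, d, 25)}
Natural join on C: {(33, 19, u, 19, 7), (33, 19, u, 23, 20), (33, 19, u, 25, 13), (33, 19, u, 25, 38), (36, 3, c, 40, 1), (36, 3, w, 40, 1), (39, 21, d, 25, 13), (39, 21, d, 25, 38)}
Filtering on F > 1 leaves {(33, 19, u, 19, 7), (33, 19, u, 23, 20), (33, 19, u, 25, 13), (33, 19, u, 25, 38), (39, 21, d, 25, 13), (39, 21, d, 25, 38)}.
Keep only column(s) C, G (2 duplicate(s) eliminated): {(19, u), (23, u), (25, d), (25, u)}

{(19, u), (23, u), (25, d), (25, u)}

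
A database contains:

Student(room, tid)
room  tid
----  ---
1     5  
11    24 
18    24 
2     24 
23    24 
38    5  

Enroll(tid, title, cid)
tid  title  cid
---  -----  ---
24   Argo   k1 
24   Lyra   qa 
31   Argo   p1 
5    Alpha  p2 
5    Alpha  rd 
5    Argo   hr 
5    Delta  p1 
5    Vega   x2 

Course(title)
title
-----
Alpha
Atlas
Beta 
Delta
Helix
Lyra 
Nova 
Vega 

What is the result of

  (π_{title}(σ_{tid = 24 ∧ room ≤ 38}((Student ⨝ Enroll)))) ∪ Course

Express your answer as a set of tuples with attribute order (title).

Student ⋈ Enroll (natural join on tid): {(1, 5, Alpha, p2), (1, 5, Alpha, rd), (1, 5, Argo, hr), (1, 5, Delta, p1), (1, 5, Vega, x2), (11, 24, Argo, k1), (11, 24, Lyra, qa), (18, 24, Argo, k1), (18, 24, Lyra, qa), (2, 24, Argo, k1), (2, 24, Lyra, qa), (23, 24, Argo, k1), (23, 24, Lyra, qa), (38, 5, Alpha, p2), (38, 5, Alpha, rd), (38, 5, Argo, hr), (38, 5, Delta, p1), (38, 5, Vega, x2)}
Selection tid = 24 ∧ room ≤ 38: {(11, 24, Argo, k1), (11, 24, Lyra, qa), (18, 24, Argo, k1), (18, 24, Lyra, qa), (2, 24, Argo, k1), (2, 24, Lyra, qa), (23, 24, Argo, k1), (23, 24, Lyra, qa)}
Keep only column(s) title (6 duplicate(s) eliminated): {Argo, Lyra}
Set union of the two operands is {Alpha, Argo, Atlas, Beta, Delta, Helix, Lyra, Nova, Vega}.

{Alpha, Argo, Atlas, Beta, Delta, Helix, Lyra, Nova, Vega}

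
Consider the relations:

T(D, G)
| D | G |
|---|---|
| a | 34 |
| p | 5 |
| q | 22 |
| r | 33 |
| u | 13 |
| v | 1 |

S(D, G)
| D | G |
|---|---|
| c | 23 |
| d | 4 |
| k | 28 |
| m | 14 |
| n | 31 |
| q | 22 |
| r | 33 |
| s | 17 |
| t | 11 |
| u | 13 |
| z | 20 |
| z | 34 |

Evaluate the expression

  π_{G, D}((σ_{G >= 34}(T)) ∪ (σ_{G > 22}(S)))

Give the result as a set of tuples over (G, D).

{(23, c), (28, k), (31, n), (33, r), (34, a), (34, z)}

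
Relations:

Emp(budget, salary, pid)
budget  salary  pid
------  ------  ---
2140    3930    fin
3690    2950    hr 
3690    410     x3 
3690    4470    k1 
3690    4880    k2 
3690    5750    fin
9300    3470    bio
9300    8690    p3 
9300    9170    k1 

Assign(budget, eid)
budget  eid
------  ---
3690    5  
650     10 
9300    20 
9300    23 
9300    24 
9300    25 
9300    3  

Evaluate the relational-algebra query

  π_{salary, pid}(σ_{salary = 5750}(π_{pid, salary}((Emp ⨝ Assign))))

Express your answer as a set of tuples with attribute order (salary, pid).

{(5750, fin)}

Natural join on budget: {(3690, 2950, hr, 5), (3690, 410, x3, 5), (3690, 4470, k1, 5), (3690, 4880, k2, 5), (3690, 5750, fin, 5), (9300, 3470, bio, 20), (9300, 3470, bio, 23), (9300, 3470, bio, 24), (9300, 3470, bio, 25), (9300, 3470, bio, 3), (9300, 8690, p3, 20), (9300, 8690, p3, 23), (9300, 8690, p3, 24), (9300, 8690, p3, 25), (9300, 8690, p3, 3), (9300, 9170, k1, 20), (9300, 9170, k1, 23), (9300, 9170, k1, 24), (9300, 9170, k1, 25), (9300, 9170, k1, 3)}
π_{pid, salary} gives {(bio, 3470), (fin, 5750), (hr, 2950), (k1, 4470), (k1, 9170), (k2, 4880), (p3, 8690), (x3, 410)} (12 duplicate(s) eliminated).
Filtering on salary = 5750 leaves {(fin, 5750)}.
π_{salary, pid} gives {(5750, fin)}.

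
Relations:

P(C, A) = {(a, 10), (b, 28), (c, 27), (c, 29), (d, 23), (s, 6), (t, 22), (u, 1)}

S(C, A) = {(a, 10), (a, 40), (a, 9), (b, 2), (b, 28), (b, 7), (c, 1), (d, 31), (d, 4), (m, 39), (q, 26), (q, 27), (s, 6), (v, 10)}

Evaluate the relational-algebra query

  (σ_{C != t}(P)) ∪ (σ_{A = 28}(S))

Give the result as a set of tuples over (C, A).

{(a, 10), (b, 28), (c, 27), (c, 29), (d, 23), (s, 6), (u, 1)}

Apply σ_{C != t}; surviving tuples: {(a, 10), (b, 28), (c, 27), (c, 29), (d, 23), (s, 6), (u, 1)}
Apply σ_{A = 28}; surviving tuples: {(b, 28)}
Taking the union: {(a, 10), (b, 28), (c, 27), (c, 29), (d, 23), (s, 6), (u, 1)}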